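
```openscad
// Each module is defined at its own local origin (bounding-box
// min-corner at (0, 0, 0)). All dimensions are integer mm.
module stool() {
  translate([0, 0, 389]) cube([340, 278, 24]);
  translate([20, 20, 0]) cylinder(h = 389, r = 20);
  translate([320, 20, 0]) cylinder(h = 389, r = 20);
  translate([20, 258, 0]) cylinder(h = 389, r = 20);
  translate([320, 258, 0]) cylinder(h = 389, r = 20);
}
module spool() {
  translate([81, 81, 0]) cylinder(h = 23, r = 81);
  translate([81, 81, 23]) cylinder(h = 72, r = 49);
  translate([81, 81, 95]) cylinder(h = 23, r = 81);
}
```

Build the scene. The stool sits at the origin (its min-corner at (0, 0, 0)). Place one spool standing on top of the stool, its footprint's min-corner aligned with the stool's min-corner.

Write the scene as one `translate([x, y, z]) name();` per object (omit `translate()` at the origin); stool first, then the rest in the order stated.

stool();
translate([0, 0, 413]) spool();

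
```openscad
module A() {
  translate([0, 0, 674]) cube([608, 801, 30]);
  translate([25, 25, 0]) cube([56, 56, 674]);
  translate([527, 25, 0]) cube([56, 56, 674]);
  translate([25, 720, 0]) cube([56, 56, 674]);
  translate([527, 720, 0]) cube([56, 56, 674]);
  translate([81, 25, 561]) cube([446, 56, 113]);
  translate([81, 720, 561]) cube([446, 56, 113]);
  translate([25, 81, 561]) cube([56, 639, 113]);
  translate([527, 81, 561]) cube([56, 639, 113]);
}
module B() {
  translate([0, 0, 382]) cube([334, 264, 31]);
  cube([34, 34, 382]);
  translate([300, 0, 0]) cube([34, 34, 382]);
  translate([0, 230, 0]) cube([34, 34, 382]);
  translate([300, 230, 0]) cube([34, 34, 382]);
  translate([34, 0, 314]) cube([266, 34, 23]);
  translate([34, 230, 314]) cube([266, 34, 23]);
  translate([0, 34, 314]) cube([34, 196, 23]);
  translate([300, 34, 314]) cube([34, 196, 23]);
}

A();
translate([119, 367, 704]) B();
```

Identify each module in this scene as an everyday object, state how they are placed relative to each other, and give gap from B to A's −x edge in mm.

A is a table. B is a stool. The stool is on top of the table. The gap from the stool to the table's −x edge is 119 mm.

The stool's min-x is at 119; the table's min-x is 0; gap = 119 mm.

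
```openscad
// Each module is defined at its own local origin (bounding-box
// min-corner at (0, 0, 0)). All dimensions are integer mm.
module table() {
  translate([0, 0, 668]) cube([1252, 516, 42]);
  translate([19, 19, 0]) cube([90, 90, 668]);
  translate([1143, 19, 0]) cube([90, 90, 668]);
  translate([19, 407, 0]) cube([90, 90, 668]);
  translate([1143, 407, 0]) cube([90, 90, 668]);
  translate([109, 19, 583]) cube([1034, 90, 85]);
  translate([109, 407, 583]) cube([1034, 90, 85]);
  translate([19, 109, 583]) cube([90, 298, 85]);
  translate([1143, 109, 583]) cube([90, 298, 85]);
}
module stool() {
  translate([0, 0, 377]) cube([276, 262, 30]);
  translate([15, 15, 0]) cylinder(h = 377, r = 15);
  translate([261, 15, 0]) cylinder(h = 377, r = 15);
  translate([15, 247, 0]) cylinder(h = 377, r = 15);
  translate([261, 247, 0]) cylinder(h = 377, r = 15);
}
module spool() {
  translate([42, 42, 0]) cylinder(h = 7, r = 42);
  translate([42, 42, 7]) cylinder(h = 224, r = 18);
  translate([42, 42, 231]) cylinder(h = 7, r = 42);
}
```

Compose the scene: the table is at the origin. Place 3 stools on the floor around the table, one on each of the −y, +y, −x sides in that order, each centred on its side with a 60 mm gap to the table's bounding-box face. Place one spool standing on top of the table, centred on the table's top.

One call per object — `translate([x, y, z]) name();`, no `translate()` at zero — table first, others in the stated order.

table();
translate([488, -322, 0]) stool();
translate([488, 576, 0]) stool();
translate([-336, 127, 0]) stool();
translate([584, 216, 710]) spool();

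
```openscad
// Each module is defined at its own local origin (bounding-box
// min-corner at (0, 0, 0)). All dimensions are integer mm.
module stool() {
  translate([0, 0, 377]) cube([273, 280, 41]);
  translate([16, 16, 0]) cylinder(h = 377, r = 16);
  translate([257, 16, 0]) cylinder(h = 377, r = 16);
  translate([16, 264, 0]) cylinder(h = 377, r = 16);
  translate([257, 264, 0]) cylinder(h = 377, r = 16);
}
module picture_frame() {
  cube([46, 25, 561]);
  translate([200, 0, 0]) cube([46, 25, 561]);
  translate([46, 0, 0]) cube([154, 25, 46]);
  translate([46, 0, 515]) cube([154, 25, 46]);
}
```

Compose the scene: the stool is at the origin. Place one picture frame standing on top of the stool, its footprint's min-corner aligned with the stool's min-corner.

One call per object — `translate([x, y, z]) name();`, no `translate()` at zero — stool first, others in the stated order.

stool();
translate([0, 0, 418]) picture_frame();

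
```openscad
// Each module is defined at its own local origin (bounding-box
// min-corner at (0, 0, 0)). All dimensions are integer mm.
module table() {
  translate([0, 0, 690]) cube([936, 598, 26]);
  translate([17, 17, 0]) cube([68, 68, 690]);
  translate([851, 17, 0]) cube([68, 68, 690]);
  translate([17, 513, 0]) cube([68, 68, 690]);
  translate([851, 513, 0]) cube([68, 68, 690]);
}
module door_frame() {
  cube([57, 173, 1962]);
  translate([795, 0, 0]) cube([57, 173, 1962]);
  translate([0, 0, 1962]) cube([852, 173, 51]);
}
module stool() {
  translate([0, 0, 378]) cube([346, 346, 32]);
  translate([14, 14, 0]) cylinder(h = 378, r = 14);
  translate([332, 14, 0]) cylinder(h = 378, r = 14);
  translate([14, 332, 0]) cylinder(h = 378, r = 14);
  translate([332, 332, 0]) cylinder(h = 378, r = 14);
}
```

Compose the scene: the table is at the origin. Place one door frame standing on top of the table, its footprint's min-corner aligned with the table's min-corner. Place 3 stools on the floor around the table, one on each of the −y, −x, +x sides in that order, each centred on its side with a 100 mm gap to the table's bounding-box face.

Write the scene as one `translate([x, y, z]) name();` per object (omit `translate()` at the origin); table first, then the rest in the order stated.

table();
translate([0, 0, 716]) door_frame();
translate([295, -446, 0]) stool();
translate([-446, 126, 0]) stool();
translate([1036, 126, 0]) stool();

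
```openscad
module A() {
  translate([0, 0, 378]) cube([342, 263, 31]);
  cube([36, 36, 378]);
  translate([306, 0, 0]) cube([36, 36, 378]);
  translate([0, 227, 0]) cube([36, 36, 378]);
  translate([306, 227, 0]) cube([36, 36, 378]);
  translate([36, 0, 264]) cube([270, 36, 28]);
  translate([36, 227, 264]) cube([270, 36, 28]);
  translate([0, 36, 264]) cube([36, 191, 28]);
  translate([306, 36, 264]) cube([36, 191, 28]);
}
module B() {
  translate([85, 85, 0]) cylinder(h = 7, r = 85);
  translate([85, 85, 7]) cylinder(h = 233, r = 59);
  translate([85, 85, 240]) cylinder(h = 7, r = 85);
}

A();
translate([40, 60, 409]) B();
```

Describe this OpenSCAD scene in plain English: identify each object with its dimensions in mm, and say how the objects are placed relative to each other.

A is a four-legged stool. The seat is a 342×263×31 mm slab whose top surface is at z = 409 mm; four square legs, each 36×36 mm in cross-section, run from the floor (z = 0) to the underside of the seat, each flush with a corner of the seat. Four stretchers, 36 mm wide and 28 mm tall, connect adjacent legs with their undersides at z = 264 mm, each running between the inner faces of the legs it joins and aligned with the legs' outer faces on the other axis.

B is a spool: two coaxial disc flanges of radius 85 mm and thickness 7 mm, joined by a core cylinder of radius 59 mm and height 233 mm. The lower flange rests on z = 0 and the three cylinders share a vertical axis.

The spool is on top of the stool.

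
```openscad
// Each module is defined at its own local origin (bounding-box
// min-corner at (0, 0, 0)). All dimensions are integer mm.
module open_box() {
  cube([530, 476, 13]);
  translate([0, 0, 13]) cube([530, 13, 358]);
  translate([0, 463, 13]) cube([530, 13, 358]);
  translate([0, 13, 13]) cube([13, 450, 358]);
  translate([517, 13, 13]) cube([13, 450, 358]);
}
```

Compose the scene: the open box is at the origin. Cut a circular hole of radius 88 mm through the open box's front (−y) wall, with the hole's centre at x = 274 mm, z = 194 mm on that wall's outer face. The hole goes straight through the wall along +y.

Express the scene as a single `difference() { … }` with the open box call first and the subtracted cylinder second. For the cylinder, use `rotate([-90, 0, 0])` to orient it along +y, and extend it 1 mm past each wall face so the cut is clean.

difference() {
  open_box();
  translate([274, -1, 194]) rotate([-90, 0, 0]) cylinder(h = 15, r = 88);
}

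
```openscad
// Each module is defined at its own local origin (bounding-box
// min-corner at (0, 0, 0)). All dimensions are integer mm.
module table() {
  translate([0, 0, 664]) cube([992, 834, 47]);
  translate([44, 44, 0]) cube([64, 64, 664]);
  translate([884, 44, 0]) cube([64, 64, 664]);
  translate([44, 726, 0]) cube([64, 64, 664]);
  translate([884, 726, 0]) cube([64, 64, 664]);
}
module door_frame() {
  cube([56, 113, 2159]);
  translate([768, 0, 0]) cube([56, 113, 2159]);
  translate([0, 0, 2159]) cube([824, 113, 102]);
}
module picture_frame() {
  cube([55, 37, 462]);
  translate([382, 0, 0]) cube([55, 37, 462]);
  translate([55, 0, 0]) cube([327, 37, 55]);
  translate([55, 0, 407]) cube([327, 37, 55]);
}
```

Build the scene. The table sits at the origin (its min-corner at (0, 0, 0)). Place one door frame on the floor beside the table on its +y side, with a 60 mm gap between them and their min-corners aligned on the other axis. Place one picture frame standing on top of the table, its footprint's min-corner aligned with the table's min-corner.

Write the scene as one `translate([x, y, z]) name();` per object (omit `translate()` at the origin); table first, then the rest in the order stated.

table();
translate([0, 894, 0]) door_frame();
translate([0, 0, 711]) picture_frame();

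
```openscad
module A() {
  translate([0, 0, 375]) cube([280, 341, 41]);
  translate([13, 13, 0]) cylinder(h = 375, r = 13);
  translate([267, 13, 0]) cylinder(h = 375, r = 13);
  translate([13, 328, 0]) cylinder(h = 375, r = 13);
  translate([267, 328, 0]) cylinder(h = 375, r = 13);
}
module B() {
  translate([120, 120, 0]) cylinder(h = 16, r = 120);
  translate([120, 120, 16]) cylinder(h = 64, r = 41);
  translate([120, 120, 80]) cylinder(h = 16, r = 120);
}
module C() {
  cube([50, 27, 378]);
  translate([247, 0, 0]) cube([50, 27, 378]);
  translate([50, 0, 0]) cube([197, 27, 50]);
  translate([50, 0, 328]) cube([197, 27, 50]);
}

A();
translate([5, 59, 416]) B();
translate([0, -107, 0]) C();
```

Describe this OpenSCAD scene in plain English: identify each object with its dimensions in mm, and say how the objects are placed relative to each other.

A is a four-legged stool. The seat is a 280×341×41 mm slab whose top surface is at z = 416 mm; four round legs, each 26 mm in diameter, run from the floor (z = 0) to the underside of the seat, each leg's axis is inset half a diameter from the nearest pair of seat edges (so the leg's bounding box is flush with the corner).

B is a spool: two coaxial disc flanges of radius 120 mm and thickness 16 mm, joined by a core cylinder of radius 41 mm and height 64 mm. The lower flange rests on z = 0 and the three cylinders share a vertical axis.

C is a rectangular picture frame lying in the x–z plane (depth along y). The opening is 197 mm wide (x) by 278 mm tall (z), surrounded by a border 50 mm wide on all four sides. The frame is 27 mm deep and is made of two full-height vertical stiles with two horizontal rails fitted between them.

The spool is on top of the stool. The picture frame is on the floor beside the stool on its −y side.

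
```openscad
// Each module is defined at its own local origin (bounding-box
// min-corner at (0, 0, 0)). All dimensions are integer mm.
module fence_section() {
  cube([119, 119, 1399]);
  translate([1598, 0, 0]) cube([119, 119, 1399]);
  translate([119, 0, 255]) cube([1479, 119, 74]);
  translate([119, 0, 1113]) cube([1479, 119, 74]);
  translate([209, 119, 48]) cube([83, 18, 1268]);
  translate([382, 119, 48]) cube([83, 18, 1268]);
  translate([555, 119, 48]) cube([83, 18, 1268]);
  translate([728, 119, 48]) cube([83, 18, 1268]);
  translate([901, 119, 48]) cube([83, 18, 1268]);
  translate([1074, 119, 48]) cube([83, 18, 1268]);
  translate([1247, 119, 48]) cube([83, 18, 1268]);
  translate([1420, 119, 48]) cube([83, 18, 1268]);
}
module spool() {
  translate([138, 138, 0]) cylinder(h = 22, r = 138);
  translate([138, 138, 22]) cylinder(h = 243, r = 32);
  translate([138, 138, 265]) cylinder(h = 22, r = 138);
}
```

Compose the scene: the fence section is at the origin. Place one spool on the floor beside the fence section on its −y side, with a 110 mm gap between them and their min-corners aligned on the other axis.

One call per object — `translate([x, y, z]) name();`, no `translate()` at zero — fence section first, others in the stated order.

fence_section();
translate([0, -386, 0]) spool();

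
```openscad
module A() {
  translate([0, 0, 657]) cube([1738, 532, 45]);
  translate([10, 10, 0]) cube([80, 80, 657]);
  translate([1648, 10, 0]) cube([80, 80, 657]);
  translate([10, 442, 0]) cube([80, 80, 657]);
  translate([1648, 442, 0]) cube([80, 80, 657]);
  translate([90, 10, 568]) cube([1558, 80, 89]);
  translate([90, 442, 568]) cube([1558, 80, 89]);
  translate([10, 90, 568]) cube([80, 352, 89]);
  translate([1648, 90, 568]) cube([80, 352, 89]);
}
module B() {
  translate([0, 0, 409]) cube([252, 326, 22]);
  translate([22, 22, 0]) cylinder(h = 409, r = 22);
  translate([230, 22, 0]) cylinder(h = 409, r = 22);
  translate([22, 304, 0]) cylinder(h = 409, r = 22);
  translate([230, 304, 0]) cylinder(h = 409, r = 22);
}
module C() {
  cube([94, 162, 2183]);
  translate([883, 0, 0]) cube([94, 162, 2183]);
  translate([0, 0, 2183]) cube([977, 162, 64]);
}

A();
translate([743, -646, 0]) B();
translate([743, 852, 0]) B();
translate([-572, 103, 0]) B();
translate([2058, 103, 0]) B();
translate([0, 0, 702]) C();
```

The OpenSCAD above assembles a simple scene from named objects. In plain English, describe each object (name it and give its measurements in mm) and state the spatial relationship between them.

A is a table: top 1738 mm (x) × 532 mm (y), 45 mm thick, upper face at z = 702 mm, on four 80×80 mm square legs, each inset 10 mm from the nearest pair of top edges, running from z = 0 to the bottom of the top. Four apron rails, 80 mm thick and 89 mm tall, run between adjacent legs with their top edges flush with the underside of the top and their outer faces flush with the legs' outer faces.

B is a four-legged stool. The seat is 252×326 mm, 22 mm thick, top at z = 431 mm. It stands on four round legs, each 44 mm in diameter, from z = 0 to the seat underside, each leg's axis is inset half a diameter from the nearest pair of seat edges (so the leg's bounding box is flush with the corner).

C is a rectangular door frame: two vertical jambs of 94×162 mm section, 2183 mm tall, with a clear opening 789 mm wide between their inner faces. A header 64 mm tall and 162 mm deep lies on top of the jambs and spans the full outside width.

Four stools sit around the table at the −y, +y, −x, +x sides. The door frame is on top of the table.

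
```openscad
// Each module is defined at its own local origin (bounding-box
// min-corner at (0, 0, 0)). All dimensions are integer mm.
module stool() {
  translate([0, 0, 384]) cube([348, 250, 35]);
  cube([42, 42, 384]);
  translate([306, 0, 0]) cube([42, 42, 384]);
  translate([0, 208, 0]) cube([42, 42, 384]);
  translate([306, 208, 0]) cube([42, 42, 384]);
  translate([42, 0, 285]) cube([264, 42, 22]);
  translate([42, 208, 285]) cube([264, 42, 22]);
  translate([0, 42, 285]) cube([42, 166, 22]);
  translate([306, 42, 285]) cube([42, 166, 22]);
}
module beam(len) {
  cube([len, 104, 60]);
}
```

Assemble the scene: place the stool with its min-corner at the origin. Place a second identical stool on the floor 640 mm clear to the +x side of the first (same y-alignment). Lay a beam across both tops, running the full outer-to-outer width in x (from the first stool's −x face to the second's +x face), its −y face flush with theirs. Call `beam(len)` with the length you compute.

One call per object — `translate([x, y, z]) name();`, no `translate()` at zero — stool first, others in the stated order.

stool();
translate([988, 0, 0]) stool();
translate([0, 0, 419]) beam(1336);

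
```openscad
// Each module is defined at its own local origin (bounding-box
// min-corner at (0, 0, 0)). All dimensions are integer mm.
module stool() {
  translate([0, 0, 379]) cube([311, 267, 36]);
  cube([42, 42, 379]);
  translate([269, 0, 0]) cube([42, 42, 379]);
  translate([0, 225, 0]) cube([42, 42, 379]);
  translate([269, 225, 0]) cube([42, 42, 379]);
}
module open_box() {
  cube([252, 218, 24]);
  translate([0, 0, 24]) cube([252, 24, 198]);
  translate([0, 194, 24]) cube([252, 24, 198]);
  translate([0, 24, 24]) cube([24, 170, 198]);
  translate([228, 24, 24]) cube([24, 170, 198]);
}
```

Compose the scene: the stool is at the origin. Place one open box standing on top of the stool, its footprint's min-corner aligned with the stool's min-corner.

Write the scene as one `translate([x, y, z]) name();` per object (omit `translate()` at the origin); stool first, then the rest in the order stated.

stool();
translate([0, 0, 415]) open_box();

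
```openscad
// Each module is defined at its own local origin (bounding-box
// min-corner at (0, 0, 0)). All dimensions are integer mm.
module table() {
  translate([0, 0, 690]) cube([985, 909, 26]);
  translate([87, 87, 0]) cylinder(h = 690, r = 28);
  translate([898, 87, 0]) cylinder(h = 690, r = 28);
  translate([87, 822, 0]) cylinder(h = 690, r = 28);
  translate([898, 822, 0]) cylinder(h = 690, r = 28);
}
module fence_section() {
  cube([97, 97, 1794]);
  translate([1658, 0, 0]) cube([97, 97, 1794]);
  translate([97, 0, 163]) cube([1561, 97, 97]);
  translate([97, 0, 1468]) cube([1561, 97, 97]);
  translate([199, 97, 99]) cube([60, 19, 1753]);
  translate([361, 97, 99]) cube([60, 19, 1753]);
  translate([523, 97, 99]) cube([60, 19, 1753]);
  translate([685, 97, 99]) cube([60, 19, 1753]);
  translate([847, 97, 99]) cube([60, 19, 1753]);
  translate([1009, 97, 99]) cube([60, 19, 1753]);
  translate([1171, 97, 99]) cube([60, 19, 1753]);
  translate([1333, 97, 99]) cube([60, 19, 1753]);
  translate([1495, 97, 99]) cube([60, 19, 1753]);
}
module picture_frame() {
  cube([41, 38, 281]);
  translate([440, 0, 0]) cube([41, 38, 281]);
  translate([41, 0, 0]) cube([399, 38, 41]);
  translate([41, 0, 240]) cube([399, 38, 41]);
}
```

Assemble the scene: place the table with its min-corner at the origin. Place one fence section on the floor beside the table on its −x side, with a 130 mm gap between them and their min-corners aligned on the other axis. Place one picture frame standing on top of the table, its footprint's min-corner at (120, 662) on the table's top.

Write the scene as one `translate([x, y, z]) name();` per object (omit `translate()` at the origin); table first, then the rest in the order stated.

table();
translate([-1885, 0, 0]) fence_section();
translate([120, 662, 716]) picture_frame();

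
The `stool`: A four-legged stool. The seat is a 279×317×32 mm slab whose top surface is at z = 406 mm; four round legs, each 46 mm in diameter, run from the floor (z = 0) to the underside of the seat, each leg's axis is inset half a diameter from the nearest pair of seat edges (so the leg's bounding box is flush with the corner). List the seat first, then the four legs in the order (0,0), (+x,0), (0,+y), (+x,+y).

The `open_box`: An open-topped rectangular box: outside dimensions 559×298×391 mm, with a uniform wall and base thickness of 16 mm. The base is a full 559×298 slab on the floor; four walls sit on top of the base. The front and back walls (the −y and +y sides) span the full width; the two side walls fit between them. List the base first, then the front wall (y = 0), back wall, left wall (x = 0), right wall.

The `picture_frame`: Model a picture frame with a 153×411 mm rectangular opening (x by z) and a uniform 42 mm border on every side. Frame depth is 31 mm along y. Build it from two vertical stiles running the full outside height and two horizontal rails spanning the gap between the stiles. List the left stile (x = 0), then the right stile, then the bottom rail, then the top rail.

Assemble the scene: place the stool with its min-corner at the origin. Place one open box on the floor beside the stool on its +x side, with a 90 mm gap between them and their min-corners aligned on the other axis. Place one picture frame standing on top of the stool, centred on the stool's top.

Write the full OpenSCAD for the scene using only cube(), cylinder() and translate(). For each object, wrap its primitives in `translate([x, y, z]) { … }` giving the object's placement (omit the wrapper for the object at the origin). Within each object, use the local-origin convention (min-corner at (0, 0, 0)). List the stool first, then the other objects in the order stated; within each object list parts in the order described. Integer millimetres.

translate([0, 0, 374]) cube([279, 317, 32]);
translate([23, 23, 0]) cylinder(h = 374, r = 23);
translate([256, 23, 0]) cylinder(h = 374, r = 23);
translate([23, 294, 0]) cylinder(h = 374, r = 23);
translate([256, 294, 0]) cylinder(h = 374, r = 23);
translate([369, 0, 0]) {
  cube([559, 298, 16]);
  translate([0, 0, 16]) cube([559, 16, 375]);
  translate([0, 282, 16]) cube([559, 16, 375]);
  translate([0, 16, 16]) cube([16, 266, 375]);
  translate([543, 16, 16]) cube([16, 266, 375]);
}
translate([21, 143, 406]) {
  cube([42, 31, 495]);
  translate([195, 0, 0]) cube([42, 31, 495]);
  translate([42, 0, 0]) cube([153, 31, 42]);
  translate([42, 0, 453]) cube([153, 31, 42]);
}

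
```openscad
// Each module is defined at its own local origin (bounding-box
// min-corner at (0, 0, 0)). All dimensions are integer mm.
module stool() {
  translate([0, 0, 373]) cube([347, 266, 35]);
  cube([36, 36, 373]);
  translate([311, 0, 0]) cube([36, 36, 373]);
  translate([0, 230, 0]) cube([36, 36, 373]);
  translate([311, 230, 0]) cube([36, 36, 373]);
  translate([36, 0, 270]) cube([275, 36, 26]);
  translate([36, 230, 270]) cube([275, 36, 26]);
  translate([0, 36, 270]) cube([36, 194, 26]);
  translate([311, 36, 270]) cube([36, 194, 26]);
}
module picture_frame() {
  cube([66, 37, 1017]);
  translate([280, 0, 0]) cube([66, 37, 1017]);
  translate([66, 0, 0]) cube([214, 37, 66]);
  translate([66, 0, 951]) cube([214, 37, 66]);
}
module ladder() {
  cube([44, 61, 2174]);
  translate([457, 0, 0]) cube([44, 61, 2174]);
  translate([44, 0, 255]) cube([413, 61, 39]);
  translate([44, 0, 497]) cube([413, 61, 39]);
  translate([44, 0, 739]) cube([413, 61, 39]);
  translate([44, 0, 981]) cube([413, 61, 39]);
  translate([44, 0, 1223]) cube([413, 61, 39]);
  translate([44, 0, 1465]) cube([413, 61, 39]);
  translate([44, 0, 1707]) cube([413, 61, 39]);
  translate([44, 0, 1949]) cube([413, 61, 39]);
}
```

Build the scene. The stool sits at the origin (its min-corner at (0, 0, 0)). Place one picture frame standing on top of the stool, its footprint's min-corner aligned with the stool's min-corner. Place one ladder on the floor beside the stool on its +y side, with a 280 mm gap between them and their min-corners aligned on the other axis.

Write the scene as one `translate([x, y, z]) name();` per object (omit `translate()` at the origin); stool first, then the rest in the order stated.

stool();
translate([0, 0, 408]) picture_frame();
translate([0, 546, 0]) ladder();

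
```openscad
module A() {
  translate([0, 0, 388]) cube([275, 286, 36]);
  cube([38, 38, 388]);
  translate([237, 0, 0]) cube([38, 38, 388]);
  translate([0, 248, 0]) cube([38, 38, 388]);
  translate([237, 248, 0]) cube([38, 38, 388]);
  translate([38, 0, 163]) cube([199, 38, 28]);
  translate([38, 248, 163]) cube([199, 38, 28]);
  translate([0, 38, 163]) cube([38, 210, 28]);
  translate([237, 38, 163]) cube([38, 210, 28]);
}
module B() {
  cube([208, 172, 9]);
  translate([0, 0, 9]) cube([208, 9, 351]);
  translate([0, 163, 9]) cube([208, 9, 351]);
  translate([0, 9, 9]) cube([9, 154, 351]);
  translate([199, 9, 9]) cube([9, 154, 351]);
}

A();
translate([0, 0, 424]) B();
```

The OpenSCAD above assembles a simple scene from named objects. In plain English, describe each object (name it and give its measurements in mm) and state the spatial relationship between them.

A is a four-legged stool. The seat is a 275×286×36 mm slab whose top surface is at z = 424 mm; four square legs, each 38×38 mm in cross-section, run from the floor (z = 0) to the underside of the seat, each flush with a corner of the seat. Four stretchers, 38 mm wide and 28 mm tall, connect adjacent legs with their undersides at z = 163 mm, each running between the inner faces of the legs it joins and aligned with the legs' outer faces on the other axis.

B is an open-topped rectangular box: outside dimensions 208×172×360 mm, with a uniform wall and base thickness of 9 mm. The base is a full 208×172 slab on the floor; four walls sit on top of the base. The front and back walls (the −y and +y sides) span the full width; the two side walls fit between them.

The open box is on top of the stool.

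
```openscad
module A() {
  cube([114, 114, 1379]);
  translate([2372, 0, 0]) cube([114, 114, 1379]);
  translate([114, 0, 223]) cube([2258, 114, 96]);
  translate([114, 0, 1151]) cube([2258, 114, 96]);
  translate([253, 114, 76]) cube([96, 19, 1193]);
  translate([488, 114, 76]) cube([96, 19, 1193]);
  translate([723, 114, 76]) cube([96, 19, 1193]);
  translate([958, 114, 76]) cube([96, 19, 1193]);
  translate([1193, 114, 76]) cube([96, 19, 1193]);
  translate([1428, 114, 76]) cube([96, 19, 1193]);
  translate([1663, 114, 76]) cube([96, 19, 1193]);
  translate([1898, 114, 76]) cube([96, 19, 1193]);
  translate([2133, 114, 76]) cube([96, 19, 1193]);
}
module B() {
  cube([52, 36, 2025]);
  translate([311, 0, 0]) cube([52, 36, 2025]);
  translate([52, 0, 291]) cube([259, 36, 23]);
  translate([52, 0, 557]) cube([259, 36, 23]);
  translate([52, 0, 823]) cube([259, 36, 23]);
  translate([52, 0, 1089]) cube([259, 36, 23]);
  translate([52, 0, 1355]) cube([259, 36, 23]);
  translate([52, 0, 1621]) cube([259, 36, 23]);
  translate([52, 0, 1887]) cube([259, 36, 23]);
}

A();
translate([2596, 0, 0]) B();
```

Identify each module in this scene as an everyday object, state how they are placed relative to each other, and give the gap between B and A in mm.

A is a fence section. B is a ladder. The ladder is on the floor beside the fence section on its +x side. The gap between the ladder and the fence section is 110 mm.

The ladder's nearest face is 110 mm from the fence section's +x face.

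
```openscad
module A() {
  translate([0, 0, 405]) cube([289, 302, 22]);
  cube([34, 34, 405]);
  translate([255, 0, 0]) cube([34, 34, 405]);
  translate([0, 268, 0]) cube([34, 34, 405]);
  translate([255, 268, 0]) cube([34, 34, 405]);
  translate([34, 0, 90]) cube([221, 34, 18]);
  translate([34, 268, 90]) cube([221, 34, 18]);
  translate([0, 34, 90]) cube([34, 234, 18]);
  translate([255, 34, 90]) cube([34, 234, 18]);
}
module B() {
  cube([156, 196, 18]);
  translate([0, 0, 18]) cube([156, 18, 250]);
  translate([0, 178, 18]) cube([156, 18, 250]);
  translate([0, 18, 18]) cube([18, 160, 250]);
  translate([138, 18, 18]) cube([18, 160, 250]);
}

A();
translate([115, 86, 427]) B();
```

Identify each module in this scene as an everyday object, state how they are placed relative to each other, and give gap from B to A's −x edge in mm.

The open box's min-x is at 115; the stool's min-x is 0; gap = 115 mm.

A is a stool. B is an open box. The open box is on top of the stool. The gap from the open box to the stool's −x edge is 115 mm.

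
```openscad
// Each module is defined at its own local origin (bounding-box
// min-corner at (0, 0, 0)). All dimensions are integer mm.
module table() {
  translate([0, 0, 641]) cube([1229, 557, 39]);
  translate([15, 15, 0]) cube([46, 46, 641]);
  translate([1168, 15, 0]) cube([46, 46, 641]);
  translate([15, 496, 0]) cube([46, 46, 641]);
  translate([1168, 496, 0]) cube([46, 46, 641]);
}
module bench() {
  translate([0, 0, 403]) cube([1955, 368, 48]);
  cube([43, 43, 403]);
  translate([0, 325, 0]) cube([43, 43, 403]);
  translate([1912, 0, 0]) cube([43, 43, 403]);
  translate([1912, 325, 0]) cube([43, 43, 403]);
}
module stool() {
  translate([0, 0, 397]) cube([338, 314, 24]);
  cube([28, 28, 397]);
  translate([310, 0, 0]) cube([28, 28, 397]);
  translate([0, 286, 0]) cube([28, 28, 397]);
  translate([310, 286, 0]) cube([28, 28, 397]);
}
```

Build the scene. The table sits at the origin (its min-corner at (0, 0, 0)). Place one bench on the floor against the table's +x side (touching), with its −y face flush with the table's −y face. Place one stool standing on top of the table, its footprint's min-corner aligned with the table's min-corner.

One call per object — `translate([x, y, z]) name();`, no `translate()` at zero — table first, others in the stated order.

table();
translate([1229, 0, 0]) bench();
translate([0, 0, 680]) stool();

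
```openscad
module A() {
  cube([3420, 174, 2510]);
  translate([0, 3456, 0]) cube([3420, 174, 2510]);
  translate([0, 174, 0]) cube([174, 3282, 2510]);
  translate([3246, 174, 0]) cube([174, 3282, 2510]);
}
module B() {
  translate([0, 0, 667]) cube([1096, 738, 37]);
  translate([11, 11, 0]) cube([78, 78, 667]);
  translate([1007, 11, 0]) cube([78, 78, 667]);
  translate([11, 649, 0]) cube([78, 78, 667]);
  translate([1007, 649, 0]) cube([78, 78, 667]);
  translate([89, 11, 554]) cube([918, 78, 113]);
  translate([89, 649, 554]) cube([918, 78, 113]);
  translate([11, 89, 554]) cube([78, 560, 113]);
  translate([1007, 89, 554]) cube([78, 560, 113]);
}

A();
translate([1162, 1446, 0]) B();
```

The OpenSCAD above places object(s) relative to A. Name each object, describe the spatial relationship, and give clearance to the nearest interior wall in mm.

Clearances: x = 988, y = 1272; minimum 988 mm.

A is a house frame. B is a table. The table sits inside the house frame, centred. The clearance to the nearest interior wall is 988 mm.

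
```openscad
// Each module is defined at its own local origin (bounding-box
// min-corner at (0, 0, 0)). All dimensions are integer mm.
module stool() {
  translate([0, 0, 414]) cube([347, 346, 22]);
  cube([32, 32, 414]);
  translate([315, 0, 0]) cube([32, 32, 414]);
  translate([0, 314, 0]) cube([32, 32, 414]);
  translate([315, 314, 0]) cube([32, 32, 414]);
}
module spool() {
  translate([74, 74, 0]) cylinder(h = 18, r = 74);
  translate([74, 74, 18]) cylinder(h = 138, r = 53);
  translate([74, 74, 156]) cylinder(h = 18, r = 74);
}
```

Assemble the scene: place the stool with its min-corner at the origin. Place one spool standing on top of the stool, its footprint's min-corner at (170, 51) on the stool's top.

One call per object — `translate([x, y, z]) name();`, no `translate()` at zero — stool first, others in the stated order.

stool();
translate([170, 51, 436]) spool();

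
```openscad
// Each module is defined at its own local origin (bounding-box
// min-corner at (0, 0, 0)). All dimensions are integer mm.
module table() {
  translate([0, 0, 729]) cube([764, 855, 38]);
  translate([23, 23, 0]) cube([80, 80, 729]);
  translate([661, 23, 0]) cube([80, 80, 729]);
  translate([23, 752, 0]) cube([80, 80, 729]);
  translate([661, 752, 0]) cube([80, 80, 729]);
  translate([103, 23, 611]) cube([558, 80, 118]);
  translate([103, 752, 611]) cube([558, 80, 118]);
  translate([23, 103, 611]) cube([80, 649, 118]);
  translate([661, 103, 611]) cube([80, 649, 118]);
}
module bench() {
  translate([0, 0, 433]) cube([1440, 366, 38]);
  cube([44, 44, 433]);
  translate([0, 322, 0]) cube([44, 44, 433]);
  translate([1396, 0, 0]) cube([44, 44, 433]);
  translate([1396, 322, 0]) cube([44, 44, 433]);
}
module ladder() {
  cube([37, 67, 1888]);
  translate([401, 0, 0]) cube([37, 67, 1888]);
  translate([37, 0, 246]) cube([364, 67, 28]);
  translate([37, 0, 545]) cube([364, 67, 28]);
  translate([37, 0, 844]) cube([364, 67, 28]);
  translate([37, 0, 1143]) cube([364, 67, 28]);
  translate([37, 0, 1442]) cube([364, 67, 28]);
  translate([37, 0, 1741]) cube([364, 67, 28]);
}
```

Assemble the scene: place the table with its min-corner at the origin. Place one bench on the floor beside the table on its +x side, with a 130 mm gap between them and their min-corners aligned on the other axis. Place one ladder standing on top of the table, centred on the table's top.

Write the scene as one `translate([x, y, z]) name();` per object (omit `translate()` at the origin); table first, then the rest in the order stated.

table();
translate([894, 0, 0]) bench();
translate([163, 394, 767]) ladder();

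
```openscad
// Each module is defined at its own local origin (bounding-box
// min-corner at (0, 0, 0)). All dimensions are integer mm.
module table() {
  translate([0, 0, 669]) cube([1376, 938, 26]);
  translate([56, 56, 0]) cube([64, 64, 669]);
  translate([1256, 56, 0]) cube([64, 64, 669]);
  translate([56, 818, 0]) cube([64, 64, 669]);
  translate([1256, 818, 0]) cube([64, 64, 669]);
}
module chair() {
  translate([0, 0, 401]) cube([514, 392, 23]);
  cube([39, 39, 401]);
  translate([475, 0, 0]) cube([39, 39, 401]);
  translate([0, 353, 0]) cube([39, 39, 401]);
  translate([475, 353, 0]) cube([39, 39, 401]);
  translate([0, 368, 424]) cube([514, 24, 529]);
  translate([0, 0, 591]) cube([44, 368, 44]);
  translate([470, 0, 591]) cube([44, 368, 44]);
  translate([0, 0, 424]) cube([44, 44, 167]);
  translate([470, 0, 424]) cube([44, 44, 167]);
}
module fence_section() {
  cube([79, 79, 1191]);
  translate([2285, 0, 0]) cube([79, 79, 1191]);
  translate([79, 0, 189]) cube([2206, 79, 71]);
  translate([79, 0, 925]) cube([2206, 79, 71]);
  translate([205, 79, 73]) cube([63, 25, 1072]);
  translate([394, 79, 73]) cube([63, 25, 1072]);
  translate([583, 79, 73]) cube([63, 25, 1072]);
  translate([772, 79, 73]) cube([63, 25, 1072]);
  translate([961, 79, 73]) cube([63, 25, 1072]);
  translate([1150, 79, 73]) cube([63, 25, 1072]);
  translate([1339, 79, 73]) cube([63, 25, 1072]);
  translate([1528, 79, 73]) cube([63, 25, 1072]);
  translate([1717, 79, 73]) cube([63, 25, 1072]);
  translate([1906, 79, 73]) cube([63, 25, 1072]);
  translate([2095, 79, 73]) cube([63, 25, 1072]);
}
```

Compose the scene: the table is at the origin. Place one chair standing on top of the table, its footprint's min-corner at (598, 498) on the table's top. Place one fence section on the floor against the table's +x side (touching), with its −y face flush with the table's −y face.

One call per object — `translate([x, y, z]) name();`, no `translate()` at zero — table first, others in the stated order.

table();
translate([598, 498, 695]) chair();
translate([1376, 0, 0]) fence_section();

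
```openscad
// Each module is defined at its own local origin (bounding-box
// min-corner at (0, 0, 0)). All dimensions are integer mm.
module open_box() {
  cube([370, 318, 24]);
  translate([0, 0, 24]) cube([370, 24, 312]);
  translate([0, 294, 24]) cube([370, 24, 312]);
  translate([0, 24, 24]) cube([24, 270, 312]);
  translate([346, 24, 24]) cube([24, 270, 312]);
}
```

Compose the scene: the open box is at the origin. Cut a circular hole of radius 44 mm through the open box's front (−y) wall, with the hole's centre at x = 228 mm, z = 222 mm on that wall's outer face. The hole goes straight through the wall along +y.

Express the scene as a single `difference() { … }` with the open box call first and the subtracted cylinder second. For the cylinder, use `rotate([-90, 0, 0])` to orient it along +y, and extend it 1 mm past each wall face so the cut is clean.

difference() {
  open_box();
  translate([228, -1, 222]) rotate([-90, 0, 0]) cylinder(h = 26, r = 44);
}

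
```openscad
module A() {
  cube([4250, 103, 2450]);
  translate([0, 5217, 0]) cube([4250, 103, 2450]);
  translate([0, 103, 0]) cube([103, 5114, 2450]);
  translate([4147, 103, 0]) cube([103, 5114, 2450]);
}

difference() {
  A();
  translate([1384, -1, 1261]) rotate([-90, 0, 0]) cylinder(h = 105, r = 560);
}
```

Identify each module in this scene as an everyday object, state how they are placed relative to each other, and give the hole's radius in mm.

A is a house frame. The house frame has a circular hole through its front wall. The hole's radius is 560 mm.

The subtracted cylinder has r = 560 mm.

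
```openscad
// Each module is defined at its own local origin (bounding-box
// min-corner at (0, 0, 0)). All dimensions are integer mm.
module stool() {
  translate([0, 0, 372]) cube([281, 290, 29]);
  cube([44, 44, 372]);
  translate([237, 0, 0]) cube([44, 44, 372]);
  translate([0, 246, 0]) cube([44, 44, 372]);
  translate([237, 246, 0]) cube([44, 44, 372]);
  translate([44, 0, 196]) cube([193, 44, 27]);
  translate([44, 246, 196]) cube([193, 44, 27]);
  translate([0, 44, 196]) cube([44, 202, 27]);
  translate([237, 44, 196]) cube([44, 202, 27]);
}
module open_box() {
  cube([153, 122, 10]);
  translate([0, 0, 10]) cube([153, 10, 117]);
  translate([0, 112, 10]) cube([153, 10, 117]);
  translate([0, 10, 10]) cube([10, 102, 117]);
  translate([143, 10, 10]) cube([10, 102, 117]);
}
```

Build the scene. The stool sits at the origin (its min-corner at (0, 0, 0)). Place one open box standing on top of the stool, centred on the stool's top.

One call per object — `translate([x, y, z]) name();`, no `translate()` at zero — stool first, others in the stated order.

stool();
translate([64, 84, 401]) open_box();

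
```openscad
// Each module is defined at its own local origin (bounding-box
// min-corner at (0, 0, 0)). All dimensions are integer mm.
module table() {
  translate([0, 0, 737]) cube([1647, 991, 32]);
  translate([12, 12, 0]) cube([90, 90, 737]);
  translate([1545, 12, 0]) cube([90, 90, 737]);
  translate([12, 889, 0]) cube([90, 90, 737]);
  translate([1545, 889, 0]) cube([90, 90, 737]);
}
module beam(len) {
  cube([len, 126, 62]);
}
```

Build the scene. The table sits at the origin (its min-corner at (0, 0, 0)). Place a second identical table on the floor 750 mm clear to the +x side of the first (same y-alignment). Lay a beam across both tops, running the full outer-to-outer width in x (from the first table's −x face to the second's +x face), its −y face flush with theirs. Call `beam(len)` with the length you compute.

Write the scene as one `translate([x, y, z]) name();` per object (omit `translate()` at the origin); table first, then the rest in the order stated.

table();
translate([2397, 0, 0]) table();
translate([0, 0, 769]) beam(4044);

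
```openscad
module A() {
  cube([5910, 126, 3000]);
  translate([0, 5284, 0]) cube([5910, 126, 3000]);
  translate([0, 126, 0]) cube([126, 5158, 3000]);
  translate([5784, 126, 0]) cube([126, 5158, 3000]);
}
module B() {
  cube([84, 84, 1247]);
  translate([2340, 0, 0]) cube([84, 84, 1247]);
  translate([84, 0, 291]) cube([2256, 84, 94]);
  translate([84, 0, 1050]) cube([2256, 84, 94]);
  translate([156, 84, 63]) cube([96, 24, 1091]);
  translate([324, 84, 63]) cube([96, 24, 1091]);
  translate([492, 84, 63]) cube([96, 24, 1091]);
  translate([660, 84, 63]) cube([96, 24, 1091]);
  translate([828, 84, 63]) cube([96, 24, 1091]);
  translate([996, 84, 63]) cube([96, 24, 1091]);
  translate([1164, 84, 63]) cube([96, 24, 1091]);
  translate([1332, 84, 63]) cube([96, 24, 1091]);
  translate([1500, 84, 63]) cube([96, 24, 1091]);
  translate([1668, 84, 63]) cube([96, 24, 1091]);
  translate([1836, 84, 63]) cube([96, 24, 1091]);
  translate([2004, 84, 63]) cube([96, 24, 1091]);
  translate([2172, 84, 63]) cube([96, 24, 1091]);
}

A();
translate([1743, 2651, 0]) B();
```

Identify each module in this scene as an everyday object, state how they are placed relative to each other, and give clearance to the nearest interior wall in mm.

A is a house frame. B is a fence section. The fence section sits inside the house frame, centred. The clearance to the nearest interior wall is 1617 mm.

Clearances: x = 1617, y = 2525; minimum 1617 mm.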